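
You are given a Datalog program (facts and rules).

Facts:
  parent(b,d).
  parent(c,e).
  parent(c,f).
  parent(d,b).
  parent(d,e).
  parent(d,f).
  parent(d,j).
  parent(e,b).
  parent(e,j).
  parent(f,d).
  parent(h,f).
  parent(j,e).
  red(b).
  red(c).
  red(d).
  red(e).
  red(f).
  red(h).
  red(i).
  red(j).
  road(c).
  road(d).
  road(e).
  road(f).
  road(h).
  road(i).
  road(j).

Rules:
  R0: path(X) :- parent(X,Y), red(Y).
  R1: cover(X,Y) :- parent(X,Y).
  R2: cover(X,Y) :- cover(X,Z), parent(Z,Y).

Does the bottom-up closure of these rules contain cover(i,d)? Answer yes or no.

no

round 1: derive cover(b,d) via R1 from parent(b,d)
round 1: derive cover(c,e) via R1 from parent(c,e)
round 1: derive cover(c,f) via R1 from parent(c,f)
round 1: derive cover(d,b) via R1 from parent(d,b)
round 1: derive cover(d,e) via R1 from parent(d,e)
round 1: derive cover(d,f) via R1 from parent(d,f)
round 1: derive cover(d,j) via R1 from parent(d,j)
round 1: derive cover(e,b) via R1 from parent(e,b)
round 1: derive cover(e,j) via R1 from parent(e,j)
round 1: derive cover(f,d) via R1 from parent(f,d)
round 1: derive cover(h,f) via R1 from parent(h,f)
round 1: derive cover(j,e) via R1 from parent(j,e)
round 2: derive cover(b,b) via R2 from cover(b,d), parent(d,b)
round 2: derive cover(b,e) via R2 from cover(b,d), parent(d,e)
round 2: derive cover(b,f) via R2 from cover(b,d), parent(d,f)
round 2: derive cover(b,j) via R2 from cover(b,d), parent(d,j)
round 2: derive cover(c,b) via R2 from cover(c,e), parent(e,b)
round 2: derive cover(c,d) via R2 from cover(c,f), parent(f,d)
round 2: derive cover(c,j) via R2 from cover(c,e), parent(e,j)
round 2: derive cover(d,d) via R2 from cover(d,b), parent(b,d)
round 2: derive cover(e,d) via R2 from cover(e,b), parent(b,d)
round 2: derive cover(e,e) via R2 from cover(e,j), parent(j,e)
round 2: derive cover(f,b) via R2 from cover(f,d), parent(d,b)
round 2: derive cover(f,e) via R2 from cover(f,d), parent(d,e)
round 2: derive cover(f,f) via R2 from cover(f,d), parent(d,f)
round 2: derive cover(f,j) via R2 from cover(f,d), parent(d,j)
round 2: derive cover(h,d) via R2 from cover(h,f), parent(f,d)
round 2: derive cover(j,b) via R2 from cover(j,e), parent(e,b)
round 2: derive cover(j,j) via R2 from cover(j,e), parent(e,j)
round 3: derive cover(e,f) via R2 from cover(e,d), parent(d,f)
round 3: derive cover(h,b) via R2 from cover(h,d), parent(d,b)
round 3: derive cover(h,e) via R2 from cover(h,d), parent(d,e)
round 3: derive cover(h,j) via R2 from cover(h,d), parent(d,j)
round 3: derive cover(j,d) via R2 from cover(j,b), parent(b,d)
round 4: derive cover(j,f) via R2 from cover(j,d), parent(d,f)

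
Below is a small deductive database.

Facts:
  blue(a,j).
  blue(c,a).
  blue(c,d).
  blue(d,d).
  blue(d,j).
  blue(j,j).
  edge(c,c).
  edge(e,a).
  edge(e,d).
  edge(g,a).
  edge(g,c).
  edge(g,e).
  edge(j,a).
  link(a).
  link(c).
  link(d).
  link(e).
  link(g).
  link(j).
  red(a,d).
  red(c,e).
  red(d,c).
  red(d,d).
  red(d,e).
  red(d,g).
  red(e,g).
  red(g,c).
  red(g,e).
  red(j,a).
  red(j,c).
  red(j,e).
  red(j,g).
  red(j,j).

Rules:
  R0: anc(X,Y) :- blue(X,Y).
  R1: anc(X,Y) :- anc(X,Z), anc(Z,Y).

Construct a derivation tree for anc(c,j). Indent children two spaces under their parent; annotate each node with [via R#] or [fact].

round 1: derive anc(a,j) via R0 from blue(a,j)
round 1: derive anc(c,a) via R0 from blue(c,a)
round 1: derive anc(c,d) via R0 from blue(c,d)
round 1: derive anc(d,d) via R0 from blue(d,d)
round 1: derive anc(d,j) via R0 from blue(d,j)
round 1: derive anc(j,j) via R0 from blue(j,j)
round 2: derive anc(c,j) via R1 from anc(c,a), anc(a,j)

anc(c,j)  [via R1]
  anc(c,a)  [via R0]
    blue(c,a)  [fact]
  anc(a,j)  [via R0]
    blue(a,j)  [fact]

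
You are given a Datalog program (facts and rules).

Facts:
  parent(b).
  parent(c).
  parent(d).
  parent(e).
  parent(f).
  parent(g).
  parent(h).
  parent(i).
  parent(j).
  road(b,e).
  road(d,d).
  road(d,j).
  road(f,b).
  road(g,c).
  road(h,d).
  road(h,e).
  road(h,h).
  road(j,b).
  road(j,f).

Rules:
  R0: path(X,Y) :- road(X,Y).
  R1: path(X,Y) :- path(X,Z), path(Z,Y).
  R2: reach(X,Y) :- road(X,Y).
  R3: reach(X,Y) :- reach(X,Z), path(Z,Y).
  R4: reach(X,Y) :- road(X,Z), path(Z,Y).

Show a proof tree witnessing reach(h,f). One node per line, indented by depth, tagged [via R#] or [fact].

reach(h,f)  [via R3]
  reach(h,d)  [via R2]
    road(h,d)  [fact]
  path(d,f)  [via R1]
    path(d,j)  [via R0]
      road(d,j)  [fact]
    path(j,f)  [via R0]
      road(j,f)  [fact]

round 1: derive path(b,e) via R0 from road(b,e)
round 1: derive path(d,d) via R0 from road(d,d)
round 1: derive path(d,j) via R0 from road(d,j)
round 1: derive path(f,b) via R0 from road(f,b)
round 1: derive path(g,c) via R0 from road(g,c)
round 1: derive path(h,d) via R0 from road(h,d)
round 1: derive path(h,e) via R0 from road(h,e)
round 1: derive path(h,h) via R0 from road(h,h)
round 1: derive path(j,b) via R0 from road(j,b)
round 1: derive path(j,f) via R0 from road(j,f)
round 1: derive reach(b,e) via R2 from road(b,e)
round 1: derive reach(d,d) via R2 from road(d,d)
round 1: derive reach(d,j) via R2 from road(d,j)
round 1: derive reach(f,b) via R2 from road(f,b)
round 1: derive reach(g,c) via R2 from road(g,c)
round 1: derive reach(h,d) via R2 from road(h,d)
round 1: derive reach(h,e) via R2 from road(h,e)
round 1: derive reach(h,h) via R2 from road(h,h)
round 1: derive reach(j,b) via R2 from road(j,b)
round 1: derive reach(j,f) via R2 from road(j,f)
round 2: derive path(d,b) via R1 from path(d,j), path(j,b)
round 2: derive path(d,f) via R1 from path(d,j), path(j,f)
round 2: derive path(f,e) via R1 from path(f,b), path(b,e)
round 2: derive path(h,j) via R1 from path(h,d), path(d,j)
round 2: derive path(j,e) via R1 from path(j,b), path(b,e)
round 2: derive reach(d,b) via R3 from reach(d,j), path(j,b)
round 2: derive reach(d,f) via R3 from reach(d,j), path(j,f)
round 2: derive reach(f,e) via R3 from reach(f,b), path(b,e)
round 2: derive reach(h,j) via R3 from reach(h,d), path(d,j)
round 2: derive reach(j,e) via R3 from reach(j,b), path(b,e)
round 3: derive path(d,e) via R1 from path(d,b), path(b,e)
round 3: derive path(h,b) via R1 from path(h,d), path(d,b)
round 3: derive path(h,f) via R1 from path(h,d), path(d,f)
round 3: derive reach(d,e) via R3 from reach(d,b), path(b,e)
round 3: derive reach(h,b) via R3 from reach(h,d), path(d,b)
round 3: derive reach(h,f) via R3 from reach(h,d), path(d,f)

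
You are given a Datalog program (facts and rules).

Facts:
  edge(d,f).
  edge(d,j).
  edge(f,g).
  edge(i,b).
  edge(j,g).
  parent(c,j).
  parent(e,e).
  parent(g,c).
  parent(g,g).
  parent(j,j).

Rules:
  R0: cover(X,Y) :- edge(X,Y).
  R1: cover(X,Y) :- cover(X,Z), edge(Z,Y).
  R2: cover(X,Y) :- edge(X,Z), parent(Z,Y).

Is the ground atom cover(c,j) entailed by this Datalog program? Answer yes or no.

round 1: derive cover(d,f) via R0 from edge(d,f)
round 1: derive cover(d,j) via R0 from edge(d,j)
round 1: derive cover(f,g) via R0 from edge(f,g)
round 1: derive cover(i,b) via R0 from edge(i,b)
round 1: derive cover(j,g) via R0 from edge(j,g)
round 1: derive cover(f,c) via R2 from edge(f,g), parent(g,c)
round 1: derive cover(j,c) via R2 from edge(j,g), parent(g,c)
round 2: derive cover(d,g) via R1 from cover(d,f), edge(f,g)

no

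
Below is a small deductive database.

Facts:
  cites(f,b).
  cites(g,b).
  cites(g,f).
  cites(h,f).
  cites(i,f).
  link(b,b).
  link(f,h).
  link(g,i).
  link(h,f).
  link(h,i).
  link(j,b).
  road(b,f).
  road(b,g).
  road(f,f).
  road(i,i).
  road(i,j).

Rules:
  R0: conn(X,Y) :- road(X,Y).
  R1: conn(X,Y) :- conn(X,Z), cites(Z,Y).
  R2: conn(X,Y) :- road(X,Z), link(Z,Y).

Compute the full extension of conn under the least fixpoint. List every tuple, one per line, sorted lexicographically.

conn(b,b)
conn(b,f)
conn(b,g)
conn(b,h)
conn(b,i)
conn(f,b)
conn(f,f)
conn(f,h)
conn(i,b)
conn(i,f)
conn(i,i)
conn(i,j)

round 1: derive conn(b,f) via R0 from road(b,f)
round 1: derive conn(b,g) via R0 from road(b,g)
round 1: derive conn(f,f) via R0 from road(f,f)
round 1: derive conn(i,i) via R0 from road(i,i)
round 1: derive conn(i,j) via R0 from road(i,j)
round 1: derive conn(b,h) via R2 from road(b,f), link(f,h)
round 1: derive conn(b,i) via R2 from road(b,g), link(g,i)
round 1: derive conn(f,h) via R2 from road(f,f), link(f,h)
round 1: derive conn(i,b) via R2 from road(i,j), link(j,b)
round 2: derive conn(b,b) via R1 from conn(b,f), cites(f,b)
round 2: derive conn(f,b) via R1 from conn(f,f), cites(f,b)
round 2: derive conn(i,f) via R1 from conn(i,i), cites(i,f)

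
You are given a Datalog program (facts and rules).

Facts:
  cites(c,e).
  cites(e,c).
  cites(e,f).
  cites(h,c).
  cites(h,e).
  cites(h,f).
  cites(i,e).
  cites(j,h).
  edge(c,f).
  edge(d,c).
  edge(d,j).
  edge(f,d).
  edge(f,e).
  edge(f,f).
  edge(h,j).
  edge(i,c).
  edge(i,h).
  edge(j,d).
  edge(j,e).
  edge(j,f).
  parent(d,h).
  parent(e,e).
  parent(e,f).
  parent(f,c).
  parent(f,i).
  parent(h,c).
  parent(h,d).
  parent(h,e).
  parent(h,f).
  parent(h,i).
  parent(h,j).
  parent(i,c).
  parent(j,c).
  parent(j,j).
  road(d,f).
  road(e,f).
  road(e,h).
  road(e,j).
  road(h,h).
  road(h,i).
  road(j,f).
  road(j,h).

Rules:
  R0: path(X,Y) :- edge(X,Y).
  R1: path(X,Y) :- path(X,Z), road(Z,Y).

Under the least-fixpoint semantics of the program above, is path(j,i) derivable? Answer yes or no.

round 1: derive path(c,f) via R0 from edge(c,f)
round 1: derive path(d,c) via R0 from edge(d,c)
round 1: derive path(d,j) via R0 from edge(d,j)
round 1: derive path(f,d) via R0 from edge(f,d)
round 1: derive path(f,e) via R0 from edge(f,e)
round 1: derive path(f,f) via R0 from edge(f,f)
round 1: derive path(h,j) via R0 from edge(h,j)
round 1: derive path(i,c) via R0 from edge(i,c)
round 1: derive path(i,h) via R0 from edge(i,h)
round 1: derive path(j,d) via R0 from edge(j,d)
round 1: derive path(j,e) via R0 from edge(j,e)
round 1: derive path(j,f) via R0 from edge(j,f)
round 2: derive path(d,f) via R1 from path(d,j), road(j,f)
round 2: derive path(d,h) via R1 from path(d,j), road(j,h)
round 2: derive path(f,h) via R1 from path(f,e), road(e,h)
round 2: derive path(f,j) via R1 from path(f,e), road(e,j)
round 2: derive path(h,f) via R1 from path(h,j), road(j,f)
round 2: derive path(h,h) via R1 from path(h,j), road(j,h)
round 2: derive path(i,i) via R1 from path(i,h), road(h,i)
round 2: derive path(j,h) via R1 from path(j,e), road(e,h)
round 2: derive path(j,j) via R1 from path(j,e), road(e,j)
round 3: derive path(d,i) via R1 from path(d,h), road(h,i)
round 3: derive path(f,i) via R1 from path(f,h), road(h,i)
round 3: derive path(h,i) via R1 from path(h,h), road(h,i)
round 3: derive path(j,i) via R1 from path(j,h), road(h,i)

yes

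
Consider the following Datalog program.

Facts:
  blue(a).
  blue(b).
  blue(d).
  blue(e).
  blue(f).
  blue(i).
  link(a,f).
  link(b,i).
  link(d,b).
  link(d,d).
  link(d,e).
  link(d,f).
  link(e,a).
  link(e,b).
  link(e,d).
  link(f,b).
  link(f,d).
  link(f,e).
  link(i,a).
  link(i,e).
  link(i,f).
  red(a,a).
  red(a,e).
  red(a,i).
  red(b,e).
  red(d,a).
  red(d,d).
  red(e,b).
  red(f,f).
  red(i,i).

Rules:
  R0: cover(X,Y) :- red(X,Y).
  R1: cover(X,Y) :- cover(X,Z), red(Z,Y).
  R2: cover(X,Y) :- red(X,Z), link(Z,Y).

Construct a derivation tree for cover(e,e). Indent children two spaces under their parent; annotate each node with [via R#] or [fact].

cover(e,e)  [via R1]
  cover(e,b)  [via R0]
    red(e,b)  [fact]
  red(b,e)  [fact]

round 1: derive cover(a,a) via R0 from red(a,a)
round 1: derive cover(a,e) via R0 from red(a,e)
round 1: derive cover(a,i) via R0 from red(a,i)
round 1: derive cover(b,e) via R0 from red(b,e)
round 1: derive cover(d,a) via R0 from red(d,a)
round 1: derive cover(d,d) via R0 from red(d,d)
round 1: derive cover(e,b) via R0 from red(e,b)
round 1: derive cover(f,f) via R0 from red(f,f)
round 1: derive cover(i,i) via R0 from red(i,i)
round 1: derive cover(a,b) via R2 from red(a,e), link(e,b)
round 1: derive cover(a,d) via R2 from red(a,e), link(e,d)
round 1: derive cover(a,f) via R2 from red(a,a), link(a,f)
round 1: derive cover(b,a) via R2 from red(b,e), link(e,a)
round 1: derive cover(b,b) via R2 from red(b,e), link(e,b)
round 1: derive cover(b,d) via R2 from red(b,e), link(e,d)
round 1: derive cover(d,b) via R2 from red(d,d), link(d,b)
round 1: derive cover(d,e) via R2 from red(d,d), link(d,e)
round 1: derive cover(d,f) via R2 from red(d,a), link(a,f)
round 1: derive cover(e,i) via R2 from red(e,b), link(b,i)
round 1: derive cover(f,b) via R2 from red(f,f), link(f,b)
round 1: derive cover(f,d) via R2 from red(f,f), link(f,d)
round 1: derive cover(f,e) via R2 from red(f,f), link(f,e)
round 1: derive cover(i,a) via R2 from red(i,i), link(i,a)
round 1: derive cover(i,e) via R2 from red(i,i), link(i,e)
round 1: derive cover(i,f) via R2 from red(i,i), link(i,f)
round 2: derive cover(b,i) via R1 from cover(b,a), red(a,i)
round 2: derive cover(d,i) via R1 from cover(d,a), red(a,i)
round 2: derive cover(e,e) via R1 from cover(e,b), red(b,e)
round 2: derive cover(f,a) via R1 from cover(f,d), red(d,a)
round 2: derive cover(i,b) via R1 from cover(i,e), red(e,b)
round 3: derive cover(f,i) via R1 from cover(f,a), red(a,i)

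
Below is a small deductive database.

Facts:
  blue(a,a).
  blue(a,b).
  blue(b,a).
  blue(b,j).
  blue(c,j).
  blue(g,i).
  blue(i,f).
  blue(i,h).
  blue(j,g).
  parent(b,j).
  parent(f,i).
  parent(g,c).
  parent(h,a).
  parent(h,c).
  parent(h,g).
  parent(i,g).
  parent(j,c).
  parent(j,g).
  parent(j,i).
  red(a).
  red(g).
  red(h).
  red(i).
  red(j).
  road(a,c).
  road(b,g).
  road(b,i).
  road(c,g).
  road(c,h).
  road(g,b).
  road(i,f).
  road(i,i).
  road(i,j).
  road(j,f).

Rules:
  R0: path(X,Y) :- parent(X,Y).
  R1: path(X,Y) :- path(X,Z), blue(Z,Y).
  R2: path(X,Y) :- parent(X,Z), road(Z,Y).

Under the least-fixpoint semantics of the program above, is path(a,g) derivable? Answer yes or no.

round 1: derive path(b,j) via R0 from parent(b,j)
round 1: derive path(f,i) via R0 from parent(f,i)
round 1: derive path(g,c) via R0 from parent(g,c)
round 1: derive path(h,a) via R0 from parent(h,a)
round 1: derive path(h,c) via R0 from parent(h,c)
round 1: derive path(h,g) via R0 from parent(h,g)
round 1: derive path(i,g) via R0 from parent(i,g)
round 1: derive path(j,c) via R0 from parent(j,c)
round 1: derive path(j,g) via R0 from parent(j,g)
round 1: derive path(j,i) via R0 from parent(j,i)
round 1: derive path(b,f) via R2 from parent(b,j), road(j,f)
round 1: derive path(f,f) via R2 from parent(f,i), road(i,f)
round 1: derive path(f,j) via R2 from parent(f,i), road(i,j)
round 1: derive path(g,g) via R2 from parent(g,c), road(c,g)
round 1: derive path(g,h) via R2 from parent(g,c), road(c,h)
round 1: derive path(h,b) via R2 from parent(h,g), road(g,b)
round 1: derive path(h,h) via R2 from parent(h,c), road(c,h)
round 1: derive path(i,b) via R2 from parent(i,g), road(g,b)
round 1: derive path(j,b) via R2 from parent(j,g), road(g,b)
round 1: derive path(j,f) via R2 from parent(j,i), road(i,f)
round 1: derive path(j,h) via R2 from parent(j,c), road(c,h)
round 1: derive path(j,j) via R2 from parent(j,i), road(i,j)
round 2: derive path(b,g) via R1 from path(b,j), blue(j,g)
round 2: derive path(f,g) via R1 from path(f,j), blue(j,g)
round 2: derive path(f,h) via R1 from path(f,i), blue(i,h)
round 2: derive path(g,i) via R1 from path(g,g), blue(g,i)
round 2: derive path(g,j) via R1 from path(g,c), blue(c,j)
round 2: derive path(h,i) via R1 from path(h,g), blue(g,i)
round 2: derive path(h,j) via R1 from path(h,b), blue(b,j)
round 2: derive path(i,a) via R1 from path(i,b), blue(b,a)
round 2: derive path(i,i) via R1 from path(i,g), blue(g,i)
round 2: derive path(i,j) via R1 from path(i,b), blue(b,j)
round 2: derive path(j,a) via R1 from path(j,b), blue(b,a)
round 3: derive path(b,i) via R1 from path(b,g), blue(g,i)
round 3: derive path(g,f) via R1 from path(g,i), blue(i,f)
round 3: derive path(h,f) via R1 from path(h,i), blue(i,f)
round 3: derive path(i,f) via R1 from path(i,i), blue(i,f)
round 3: derive path(i,h) via R1 from path(i,i), blue(i,h)
round 4: derive path(b,h) via R1 from path(b,i), blue(i,h)

no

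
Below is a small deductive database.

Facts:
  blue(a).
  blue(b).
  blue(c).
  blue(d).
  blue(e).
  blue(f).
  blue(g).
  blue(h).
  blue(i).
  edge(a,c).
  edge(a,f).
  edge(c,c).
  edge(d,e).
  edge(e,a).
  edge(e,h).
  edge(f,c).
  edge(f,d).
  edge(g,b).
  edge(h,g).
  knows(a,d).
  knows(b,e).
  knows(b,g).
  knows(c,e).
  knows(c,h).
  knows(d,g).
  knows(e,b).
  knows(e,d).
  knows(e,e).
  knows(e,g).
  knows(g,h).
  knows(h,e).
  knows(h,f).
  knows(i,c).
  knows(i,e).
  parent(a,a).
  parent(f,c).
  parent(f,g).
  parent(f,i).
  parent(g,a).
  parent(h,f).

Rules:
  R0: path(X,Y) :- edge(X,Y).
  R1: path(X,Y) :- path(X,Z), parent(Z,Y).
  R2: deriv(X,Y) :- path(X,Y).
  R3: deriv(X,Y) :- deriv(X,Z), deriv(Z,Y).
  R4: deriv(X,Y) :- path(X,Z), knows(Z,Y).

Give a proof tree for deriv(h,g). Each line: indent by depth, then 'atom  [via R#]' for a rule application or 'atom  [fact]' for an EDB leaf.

deriv(h,g)  [via R2]
  path(h,g)  [via R0]
    edge(h,g)  [fact]

round 1: derive path(a,c) via R0 from edge(a,c)
round 1: derive path(a,f) via R0 from edge(a,f)
round 1: derive path(c,c) via R0 from edge(c,c)
round 1: derive path(d,e) via R0 from edge(d,e)
round 1: derive path(e,a) via R0 from edge(e,a)
round 1: derive path(e,h) via R0 from edge(e,h)
round 1: derive path(f,c) via R0 from edge(f,c)
round 1: derive path(f,d) via R0 from edge(f,d)
round 1: derive path(g,b) via R0 from edge(g,b)
round 1: derive path(h,g) via R0 from edge(h,g)
round 2: derive path(a,g) via R1 from path(a,f), parent(f,g)
round 2: derive path(a,i) via R1 from path(a,f), parent(f,i)
round 2: derive path(e,f) via R1 from path(e,h), parent(h,f)
round 2: derive path(h,a) via R1 from path(h,g), parent(g,a)
round 2: derive deriv(a,c) via R2 from path(a,c)
round 2: derive deriv(a,f) via R2 from path(a,f)
round 2: derive deriv(c,c) via R2 from path(c,c)
round 2: derive deriv(d,e) via R2 from path(d,e)
round 2: derive deriv(e,a) via R2 from path(e,a)
round 2: derive deriv(e,h) via R2 from path(e,h)
round 2: derive deriv(f,c) via R2 from path(f,c)
round 2: derive deriv(f,d) via R2 from path(f,d)
round 2: derive deriv(g,b) via R2 from path(g,b)
round 2: derive deriv(h,g) via R2 from path(h,g)
round 2: derive deriv(a,e) via R4 from path(a,c), knows(c,e)
round 2: derive deriv(a,h) via R4 from path(a,c), knows(c,h)
round 2: derive deriv(c,e) via R4 from path(c,c), knows(c,e)
round 2: derive deriv(c,h) via R4 from path(c,c), knows(c,h)
round 2: derive deriv(d,b) via R4 from path(d,e), knows(e,b)
round 2: derive deriv(d,d) via R4 from path(d,e), knows(e,d)
round 2: derive deriv(d,g) via R4 from path(d,e), knows(e,g)
round 2: derive deriv(e,d) via R4 from path(e,a), knows(a,d)
round 2: derive deriv(e,e) via R4 from path(e,h), knows(h,e)
round 2: derive deriv(e,f) via R4 from path(e,h), knows(h,f)
round 2: derive deriv(f,e) via R4 from path(f,c), knows(c,e)
round 2: derive deriv(f,g) via R4 from path(f,d), knows(d,g)
round 2: derive deriv(f,h) via R4 from path(f,c), knows(c,h)
round 2: derive deriv(g,e) via R4 from path(g,b), knows(b,e)
round 2: derive deriv(g,g) via R4 from path(g,b), knows(b,g)
round 2: derive deriv(h,h) via R4 from path(h,g), knows(g,h)
round 3: derive path(a,a) via R1 from path(a,g), parent(g,a)
round 3: derive path(e,c) via R1 from path(e,f), parent(f,c)
round 3: derive path(e,g) via R1 from path(e,f), parent(f,g)
round 3: derive path(e,i) via R1 from path(e,f), parent(f,i)
round 3: derive deriv(a,g) via R2 from path(a,g)
round 3: derive deriv(a,i) via R2 from path(a,i)
round 3: derive deriv(h,a) via R2 from path(h,a)
round 3: derive deriv(a,a) via R3 from deriv(a,e), deriv(e,a)
round 3: derive deriv(a,d) via R3 from deriv(a,e), deriv(e,d)
round 3: derive deriv(c,a) via R3 from deriv(c,e), deriv(e,a)
round 3: derive deriv(c,d) via R3 from deriv(c,e), deriv(e,d)
round 3: derive deriv(c,f) via R3 from deriv(c,e), deriv(e,f)
round 3: derive deriv(c,g) via R3 from deriv(c,h), deriv(h,g)
round 3: derive deriv(d,a) via R3 from deriv(d,e), deriv(e,a)
round 3: derive deriv(d,f) via R3 from deriv(d,e), deriv(e,f)
round 3: derive deriv(d,h) via R3 from deriv(d,e), deriv(e,h)
round 3: derive deriv(e,b) via R3 from deriv(e,d), deriv(d,b)
round 3: derive deriv(e,c) via R3 from deriv(e,a), deriv(a,c)
round 3: derive deriv(e,g) via R3 from deriv(e,d), deriv(d,g)
round 3: derive deriv(f,a) via R3 from deriv(f,e), deriv(e,a)
round 3: derive deriv(f,b) via R3 from deriv(f,d), deriv(d,b)
round 3: derive deriv(f,f) via R3 from deriv(f,e), deriv(e,f)
round 3: derive deriv(g,a) via R3 from deriv(g,e), deriv(e,a)
round 3: derive deriv(g,d) via R3 from deriv(g,e), deriv(e,d)
round 3: derive deriv(g,f) via R3 from deriv(g,e), deriv(e,f)
round 3: derive deriv(g,h) via R3 from deriv(g,e), deriv(e,h)
round 3: derive deriv(h,b) via R3 from deriv(h,g), deriv(g,b)
round 3: derive deriv(h,e) via R3 from deriv(h,g), deriv(g,e)
round 3: derive deriv(h,d) via R4 from path(h,a), knows(a,d)
round 4: derive deriv(e,i) via R2 from path(e,i)
round 4: derive deriv(a,b) via R3 from deriv(a,d), deriv(d,b)
round 4: derive deriv(c,b) via R3 from deriv(c,d), deriv(d,b)
round 4: derive deriv(c,i) via R3 from deriv(c,a), deriv(a,i)
round 4: derive deriv(d,c) via R3 from deriv(d,a), deriv(a,c)
round 4: derive deriv(d,i) via R3 from deriv(d,a), deriv(a,i)
round 4: derive deriv(f,i) via R3 from deriv(f,a), deriv(a,i)
round 4: derive deriv(g,c) via R3 from deriv(g,a), deriv(a,c)
round 4: derive deriv(g,i) via R3 from deriv(g,a), deriv(a,i)
round 4: derive deriv(h,c) via R3 from deriv(h,a), deriv(a,c)
round 4: derive deriv(h,f) via R3 from deriv(h,a), deriv(a,f)
round 4: derive deriv(h,i) via R3 from deriv(h,a), deriv(a,i)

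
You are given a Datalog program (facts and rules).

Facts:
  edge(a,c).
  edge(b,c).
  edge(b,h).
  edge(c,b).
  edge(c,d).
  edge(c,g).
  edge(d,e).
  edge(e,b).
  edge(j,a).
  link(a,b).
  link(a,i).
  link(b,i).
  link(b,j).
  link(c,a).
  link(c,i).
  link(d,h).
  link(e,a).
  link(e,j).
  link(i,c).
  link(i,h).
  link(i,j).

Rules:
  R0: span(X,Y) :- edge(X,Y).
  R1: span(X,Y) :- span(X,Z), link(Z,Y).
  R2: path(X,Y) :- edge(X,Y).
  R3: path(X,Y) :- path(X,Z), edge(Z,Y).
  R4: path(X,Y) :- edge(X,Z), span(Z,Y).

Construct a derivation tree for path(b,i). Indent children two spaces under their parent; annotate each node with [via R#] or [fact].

path(b,i)  [via R4]
  edge(b,c)  [fact]
  span(c,i)  [via R1]
    span(c,b)  [via R0]
      edge(c,b)  [fact]
    link(b,i)  [fact]

round 1: derive span(a,c) via R0 from edge(a,c)
round 1: derive span(b,c) via R0 from edge(b,c)
round 1: derive span(b,h) via R0 from edge(b,h)
round 1: derive span(c,b) via R0 from edge(c,b)
round 1: derive span(c,d) via R0 from edge(c,d)
round 1: derive span(c,g) via R0 from edge(c,g)
round 1: derive span(d,e) via R0 from edge(d,e)
round 1: derive span(e,b) via R0 from edge(e,b)
round 1: derive span(j,a) via R0 from edge(j,a)
round 1: derive path(a,c) via R2 from edge(a,c)
round 1: derive path(b,c) via R2 from edge(b,c)
round 1: derive path(b,h) via R2 from edge(b,h)
round 1: derive path(c,b) via R2 from edge(c,b)
round 1: derive path(c,d) via R2 from edge(c,d)
round 1: derive path(c,g) via R2 from edge(c,g)
round 1: derive path(d,e) via R2 from edge(d,e)
round 1: derive path(e,b) via R2 from edge(e,b)
round 1: derive path(j,a) via R2 from edge(j,a)
round 2: derive span(a,a) via R1 from span(a,c), link(c,a)
round 2: derive span(a,i) via R1 from span(a,c), link(c,i)
round 2: derive span(b,a) via R1 from span(b,c), link(c,a)
round 2: derive span(b,i) via R1 from span(b,c), link(c,i)
round 2: derive span(c,h) via R1 from span(c,d), link(d,h)
round 2: derive span(c,i) via R1 from span(c,b), link(b,i)
round 2: derive span(c,j) via R1 from span(c,b), link(b,j)
round 2: derive span(d,a) via R1 from span(d,e), link(e,a)
round 2: derive span(d,j) via R1 from span(d,e), link(e,j)
round 2: derive span(e,i) via R1 from span(e,b), link(b,i)
round 2: derive span(e,j) via R1 from span(e,b), link(b,j)
round 2: derive span(j,b) via R1 from span(j,a), link(a,b)
round 2: derive span(j,i) via R1 from span(j,a), link(a,i)
round 2: derive path(a,b) via R3 from path(a,c), edge(c,b)
round 2: derive path(a,d) via R3 from path(a,c), edge(c,d)
round 2: derive path(a,g) via R3 from path(a,c), edge(c,g)
round 2: derive path(b,b) via R3 from path(b,c), edge(c,b)
round 2: derive path(b,d) via R3 from path(b,c), edge(c,d)
round 2: derive path(b,g) via R3 from path(b,c), edge(c,g)
round 2: derive path(c,c) via R3 from path(c,b), edge(b,c)
round 2: derive path(c,e) via R3 from path(c,d), edge(d,e)
round 2: derive path(c,h) via R3 from path(c,b), edge(b,h)
round 2: derive path(d,b) via R3 from path(d,e), edge(e,b)
round 2: derive path(e,c) via R3 from path(e,b), edge(b,c)
round 2: derive path(e,h) via R3 from path(e,b), edge(b,h)
round 2: derive path(j,c) via R3 from path(j,a), edge(a,c)
round 3: derive span(a,b) via R1 from span(a,a), link(a,b)
round 3: derive span(a,h) via R1 from span(a,i), link(i,h)
round 3: derive span(a,j) via R1 from span(a,i), link(i,j)
round 3: derive span(b,b) via R1 from span(b,a), link(a,b)
round 3: derive span(b,j) via R1 from span(b,i), link(i,j)
round 3: derive span(c,c) via R1 from span(c,i), link(i,c)
round 3: derive span(d,b) via R1 from span(d,a), link(a,b)
round 3: derive span(d,i) via R1 from span(d,a), link(a,i)
round 3: derive span(e,c) via R1 from span(e,i), link(i,c)
round 3: derive span(e,h) via R1 from span(e,i), link(i,h)
round 3: derive span(j,c) via R1 from span(j,i), link(i,c)
round 3: derive span(j,h) via R1 from span(j,i), link(i,h)
round 3: derive span(j,j) via R1 from span(j,b), link(b,j)
round 3: derive path(a,e) via R3 from path(a,d), edge(d,e)
round 3: derive path(a,h) via R3 from path(a,b), edge(b,h)
round 3: derive path(b,e) via R3 from path(b,d), edge(d,e)
round 3: derive path(d,c) via R3 from path(d,b), edge(b,c)
round 3: derive path(d,h) via R3 from path(d,b), edge(b,h)
round 3: derive path(e,d) via R3 from path(e,c), edge(c,d)
round 3: derive path(e,g) via R3 from path(e,c), edge(c,g)
round 3: derive path(j,b) via R3 from path(j,c), edge(c,b)
round 3: derive path(j,d) via R3 from path(j,c), edge(c,d)
round 3: derive path(j,g) via R3 from path(j,c), edge(c,g)
round 3: derive path(a,i) via R4 from edge(a,c), span(c,i)
round 3: derive path(a,j) via R4 from edge(a,c), span(c,j)
round 3: derive path(b,i) via R4 from edge(b,c), span(c,i)
round 3: derive path(b,j) via R4 from edge(b,c), span(c,j)
round 3: derive path(c,a) via R4 from edge(c,b), span(b,a)
round 3: derive path(c,i) via R4 from edge(c,b), span(b,i)
round 3: derive path(c,j) via R4 from edge(c,d), span(d,j)
round 3: derive path(d,i) via R4 from edge(d,e), span(e,i)
round 3: derive path(d,j) via R4 from edge(d,e), span(e,j)
round 3: derive path(e,a) via R4 from edge(e,b), span(b,a)
round 3: derive path(e,i) via R4 from edge(e,b), span(b,i)
round 3: derive path(j,i) via R4 from edge(j,a), span(a,i)
round 4: derive span(c,a) via R1 from span(c,c), link(c,a)
round 4: derive span(d,c) via R1 from span(d,i), link(i,c)
round 4: derive span(d,h) via R1 from span(d,i), link(i,h)
round 4: derive span(e,a) via R1 from span(e,c), link(c,a)
round 4: derive path(a,a) via R3 from path(a,j), edge(j,a)
round 4: derive path(b,a) via R3 from path(b,j), edge(j,a)
round 4: derive path(d,a) via R3 from path(d,j), edge(j,a)
round 4: derive path(d,d) via R3 from path(d,c), edge(c,d)
round 4: derive path(d,g) via R3 from path(d,c), edge(c,g)
round 4: derive path(e,e) via R3 from path(e,d), edge(d,e)
round 4: derive path(j,e) via R3 from path(j,d), edge(d,e)
round 4: derive path(j,h) via R3 from path(j,b), edge(b,h)
round 4: derive path(e,j) via R4 from edge(e,b), span(b,j)
round 4: derive path(j,j) via R4 from edge(j,a), span(a,j)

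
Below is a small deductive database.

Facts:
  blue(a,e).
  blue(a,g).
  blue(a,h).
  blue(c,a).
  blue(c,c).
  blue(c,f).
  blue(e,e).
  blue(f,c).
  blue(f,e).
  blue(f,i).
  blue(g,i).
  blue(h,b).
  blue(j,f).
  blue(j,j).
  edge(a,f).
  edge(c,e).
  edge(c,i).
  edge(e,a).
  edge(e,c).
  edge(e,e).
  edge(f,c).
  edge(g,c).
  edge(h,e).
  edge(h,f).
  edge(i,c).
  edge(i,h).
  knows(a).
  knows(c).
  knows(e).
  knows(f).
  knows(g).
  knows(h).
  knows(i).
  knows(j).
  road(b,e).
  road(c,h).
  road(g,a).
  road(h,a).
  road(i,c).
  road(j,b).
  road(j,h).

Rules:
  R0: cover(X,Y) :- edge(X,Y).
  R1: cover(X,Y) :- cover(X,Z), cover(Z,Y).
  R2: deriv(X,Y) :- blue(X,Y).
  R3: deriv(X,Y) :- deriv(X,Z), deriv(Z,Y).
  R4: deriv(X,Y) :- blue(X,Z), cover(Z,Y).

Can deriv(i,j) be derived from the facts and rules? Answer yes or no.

round 1: derive cover(a,f) via R0 from edge(a,f)
round 1: derive cover(c,e) via R0 from edge(c,e)
round 1: derive cover(c,i) via R0 from edge(c,i)
round 1: derive cover(e,a) via R0 from edge(e,a)
round 1: derive cover(e,c) via R0 from edge(e,c)
round 1: derive cover(e,e) via R0 from edge(e,e)
round 1: derive cover(f,c) via R0 from edge(f,c)
round 1: derive cover(g,c) via R0 from edge(g,c)
round 1: derive cover(h,e) via R0 from edge(h,e)
round 1: derive cover(h,f) via R0 from edge(h,f)
round 1: derive cover(i,c) via R0 from edge(i,c)
round 1: derive cover(i,h) via R0 from edge(i,h)
round 1: derive deriv(a,e) via R2 from blue(a,e)
round 1: derive deriv(a,g) via R2 from blue(a,g)
round 1: derive deriv(a,h) via R2 from blue(a,h)
round 1: derive deriv(c,a) via R2 from blue(c,a)
round 1: derive deriv(c,c) via R2 from blue(c,c)
round 1: derive deriv(c,f) via R2 from blue(c,f)
round 1: derive deriv(e,e) via R2 from blue(e,e)
round 1: derive deriv(f,c) via R2 from blue(f,c)
round 1: derive deriv(f,e) via R2 from blue(f,e)
round 1: derive deriv(f,i) via R2 from blue(f,i)
round 1: derive deriv(g,i) via R2 from blue(g,i)
round 1: derive deriv(h,b) via R2 from blue(h,b)
round 1: derive deriv(j,f) via R2 from blue(j,f)
round 1: derive deriv(j,j) via R2 from blue(j,j)
round 2: derive cover(a,c) via R1 from cover(a,f), cover(f,c)
round 2: derive cover(c,a) via R1 from cover(c,e), cover(e,a)
round 2: derive cover(c,c) via R1 from cover(c,e), cover(e,c)
round 2: derive cover(c,h) via R1 from cover(c,i), cover(i,h)
round 2: derive cover(e,f) via R1 from cover(e,a), cover(a,f)
round 2: derive cover(e,i) via R1 from cover(e,c), cover(c,i)
round 2: derive cover(f,e) via R1 from cover(f,c), cover(c,e)
round 2: derive cover(f,i) via R1 from cover(f,c), cover(c,i)
round 2: derive cover(g,e) via R1 from cover(g,c), cover(c,e)
round 2: derive cover(g,i) via R1 from cover(g,c), cover(c,i)
round 2: derive cover(h,a) via R1 from cover(h,e), cover(e,a)
round 2: derive cover(h,c) via R1 from cover(h,e), cover(e,c)
round 2: derive cover(i,e) via R1 from cover(i,c), cover(c,e)
round 2: derive cover(i,f) via R1 from cover(i,h), cover(h,f)
round 2: derive cover(i,i) via R1 from cover(i,c), cover(c,i)
round 2: derive deriv(a,b) via R3 from deriv(a,h), deriv(h,b)
round 2: derive deriv(a,i) via R3 from deriv(a,g), deriv(g,i)
round 2: derive deriv(c,e) via R3 from deriv(c,a), deriv(a,e)
round 2: derive deriv(c,g) via R3 from deriv(c,a), deriv(a,g)
round 2: derive deriv(c,h) via R3 from deriv(c,a), deriv(a,h)
round 2: derive deriv(c,i) via R3 from deriv(c,f), deriv(f,i)
round 2: derive deriv(f,a) via R3 from deriv(f,c), deriv(c,a)
round 2: derive deriv(f,f) via R3 from deriv(f,c), deriv(c,f)
round 2: derive deriv(j,c) via R3 from deriv(j,f), deriv(f,c)
round 2: derive deriv(j,e) via R3 from deriv(j,f), deriv(f,e)
round 2: derive deriv(j,i) via R3 from deriv(j,f), deriv(f,i)
round 2: derive deriv(a,a) via R4 from blue(a,e), cover(e,a)
round 2: derive deriv(a,c) via R4 from blue(a,e), cover(e,c)
round 2: derive deriv(a,f) via R4 from blue(a,h), cover(h,f)
round 2: derive deriv(e,a) via R4 from blue(e,e), cover(e,a)
round 2: derive deriv(e,c) via R4 from blue(e,e), cover(e,c)
round 2: derive deriv(f,h) via R4 from blue(f,i), cover(i,h)
round 2: derive deriv(g,c) via R4 from blue(g,i), cover(i,c)
round 2: derive deriv(g,h) via R4 from blue(g,i), cover(i,h)
round 3: derive cover(a,a) via R1 from cover(a,c), cover(c,a)
round 3: derive cover(a,e) via R1 from cover(a,c), cover(c,e)
round 3: derive cover(a,h) via R1 from cover(a,c), cover(c,h)
round 3: derive cover(a,i) via R1 from cover(a,c), cover(c,i)
round 3: derive cover(c,f) via R1 from cover(c,a), cover(a,f)
round 3: derive cover(e,h) via R1 from cover(e,c), cover(c,h)
round 3: derive cover(f,a) via R1 from cover(f,c), cover(c,a)
round 3: derive cover(f,f) via R1 from cover(f,e), cover(e,f)
round 3: derive cover(f,h) via R1 from cover(f,c), cover(c,h)
round 3: derive cover(g,a) via R1 from cover(g,c), cover(c,a)
round 3: derive cover(g,f) via R1 from cover(g,e), cover(e,f)
round 3: derive cover(g,h) via R1 from cover(g,c), cover(c,h)
round 3: derive cover(h,h) via R1 from cover(h,c), cover(c,h)
round 3: derive cover(h,i) via R1 from cover(h,c), cover(c,i)
round 3: derive cover(i,a) via R1 from cover(i,c), cover(c,a)
round 3: derive deriv(c,b) via R3 from deriv(c,a), deriv(a,b)
round 3: derive deriv(e,b) via R3 from deriv(e,a), deriv(a,b)
round 3: derive deriv(e,f) via R3 from deriv(e,a), deriv(a,f)
round 3: derive deriv(e,g) via R3 from deriv(e,a), deriv(a,g)
round 3: derive deriv(e,h) via R3 from deriv(e,a), deriv(a,h)
round 3: derive deriv(e,i) via R3 from deriv(e,a), deriv(a,i)
round 3: derive deriv(f,b) via R3 from deriv(f,a), deriv(a,b)
round 3: derive deriv(f,g) via R3 from deriv(f,a), deriv(a,g)
round 3: derive deriv(g,a) via R3 from deriv(g,c), deriv(c,a)
round 3: derive deriv(g,b) via R3 from deriv(g,h), deriv(h,b)
round 3: derive deriv(g,e) via R3 from deriv(g,c), deriv(c,e)
round 3: derive deriv(g,f) via R3 from deriv(g,c), deriv(c,f)
round 3: derive deriv(g,g) via R3 from deriv(g,c), deriv(c,g)
round 3: derive deriv(j,a) via R3 from deriv(j,c), deriv(c,a)
round 3: derive deriv(j,g) via R3 from deriv(j,c), deriv(c,g)
round 3: derive deriv(j,h) via R3 from deriv(j,c), deriv(c,h)
round 4: derive deriv(j,b) via R3 from deriv(j,a), deriv(a,b)

no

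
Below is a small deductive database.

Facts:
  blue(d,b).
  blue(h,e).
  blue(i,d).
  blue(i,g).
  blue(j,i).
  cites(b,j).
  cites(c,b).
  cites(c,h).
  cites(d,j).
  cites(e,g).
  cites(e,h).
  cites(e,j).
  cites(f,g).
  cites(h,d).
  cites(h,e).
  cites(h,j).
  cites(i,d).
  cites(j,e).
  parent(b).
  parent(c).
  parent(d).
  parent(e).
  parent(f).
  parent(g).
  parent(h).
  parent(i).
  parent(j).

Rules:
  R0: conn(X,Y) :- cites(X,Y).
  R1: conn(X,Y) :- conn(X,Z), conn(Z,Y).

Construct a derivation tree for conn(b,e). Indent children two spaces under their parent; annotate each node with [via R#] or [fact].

conn(b,e)  [via R1]
  conn(b,j)  [via R0]
    cites(b,j)  [fact]
  conn(j,e)  [via R0]
    cites(j,e)  [fact]

round 1: derive conn(b,j) via R0 from cites(b,j)
round 1: derive conn(c,b) via R0 from cites(c,b)
round 1: derive conn(c,h) via R0 from cites(c,h)
round 1: derive conn(d,j) via R0 from cites(d,j)
round 1: derive conn(e,g) via R0 from cites(e,g)
round 1: derive conn(e,h) via R0 from cites(e,h)
round 1: derive conn(e,j) via R0 from cites(e,j)
round 1: derive conn(f,g) via R0 from cites(f,g)
round 1: derive conn(h,d) via R0 from cites(h,d)
round 1: derive conn(h,e) via R0 from cites(h,e)
round 1: derive conn(h,j) via R0 from cites(h,j)
round 1: derive conn(i,d) via R0 from cites(i,d)
round 1: derive conn(j,e) via R0 from cites(j,e)
round 2: derive conn(b,e) via R1 from conn(b,j), conn(j,e)
round 2: derive conn(c,d) via R1 from conn(c,h), conn(h,d)
round 2: derive conn(c,e) via R1 from conn(c,h), conn(h,e)
round 2: derive conn(c,j) via R1 from conn(c,b), conn(b,j)
round 2: derive conn(d,e) via R1 from conn(d,j), conn(j,e)
round 2: derive conn(e,d) via R1 from conn(e,h), conn(h,d)
round 2: derive conn(e,e) via R1 from conn(e,h), conn(h,e)
round 2: derive conn(h,g) via R1 from conn(h,e), conn(e,g)
round 2: derive conn(h,h) via R1 from conn(h,e), conn(e,h)
round 2: derive conn(i,j) via R1 from conn(i,d), conn(d,j)
round 2: derive conn(j,g) via R1 from conn(j,e), conn(e,g)
round 2: derive conn(j,h) via R1 from conn(j,e), conn(e,h)
round 2: derive conn(j,j) via R1 from conn(j,e), conn(e,j)
round 3: derive conn(b,d) via R1 from conn(b,e), conn(e,d)
round 3: derive conn(b,g) via R1 from conn(b,e), conn(e,g)
round 3: derive conn(b,h) via R1 from conn(b,e), conn(e,h)
round 3: derive conn(c,g) via R1 from conn(c,e), conn(e,g)
round 3: derive conn(d,d) via R1 from conn(d,e), conn(e,d)
round 3: derive conn(d,g) via R1 from conn(d,e), conn(e,g)
round 3: derive conn(d,h) via R1 from conn(d,e), conn(e,h)
round 3: derive conn(i,e) via R1 from conn(i,d), conn(d,e)
round 3: derive conn(i,g) via R1 from conn(i,j), conn(j,g)
round 3: derive conn(i,h) via R1 from conn(i,j), conn(j,h)
round 3: derive conn(j,d) via R1 from conn(j,e), conn(e,d)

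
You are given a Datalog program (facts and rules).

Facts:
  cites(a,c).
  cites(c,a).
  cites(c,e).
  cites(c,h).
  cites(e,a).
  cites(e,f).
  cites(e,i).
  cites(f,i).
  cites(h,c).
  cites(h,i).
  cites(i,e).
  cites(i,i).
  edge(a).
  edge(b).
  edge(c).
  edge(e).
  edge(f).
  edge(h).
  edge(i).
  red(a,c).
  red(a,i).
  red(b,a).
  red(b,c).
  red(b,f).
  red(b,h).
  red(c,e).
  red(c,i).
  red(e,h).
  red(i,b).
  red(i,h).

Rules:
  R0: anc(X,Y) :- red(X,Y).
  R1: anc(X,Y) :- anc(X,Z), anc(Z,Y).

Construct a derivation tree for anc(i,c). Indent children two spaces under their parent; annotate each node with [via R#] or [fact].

round 1: derive anc(a,c) via R0 from red(a,c)
round 1: derive anc(a,i) via R0 from red(a,i)
round 1: derive anc(b,a) via R0 from red(b,a)
round 1: derive anc(b,c) via R0 from red(b,c)
round 1: derive anc(b,f) via R0 from red(b,f)
round 1: derive anc(b,h) via R0 from red(b,h)
round 1: derive anc(c,e) via R0 from red(c,e)
round 1: derive anc(c,i) via R0 from red(c,i)
round 1: derive anc(e,h) via R0 from red(e,h)
round 1: derive anc(i,b) via R0 from red(i,b)
round 1: derive anc(i,h) via R0 from red(i,h)
round 2: derive anc(a,b) via R1 from anc(a,i), anc(i,b)
round 2: derive anc(a,e) via R1 from anc(a,c), anc(c,e)
round 2: derive anc(a,h) via R1 from anc(a,i), anc(i,h)
round 2: derive anc(b,e) via R1 from anc(b,c), anc(c,e)
round 2: derive anc(b,i) via R1 from anc(b,a), anc(a,i)
round 2: derive anc(c,b) via R1 from anc(c,i), anc(i,b)
round 2: derive anc(c,h) via R1 from anc(c,e), anc(e,h)
round 2: derive anc(i,a) via R1 from anc(i,b), anc(b,a)
round 2: derive anc(i,c) via R1 from anc(i,b), anc(b,c)
round 2: derive anc(i,f) via R1 from anc(i,b), anc(b,f)
round 3: derive anc(a,a) via R1 from anc(a,b), anc(b,a)
round 3: derive anc(a,f) via R1 from anc(a,b), anc(b,f)
round 3: derive anc(b,b) via R1 from anc(b,a), anc(a,b)
round 3: derive anc(c,a) via R1 from anc(c,b), anc(b,a)
round 3: derive anc(c,c) via R1 from anc(c,b), anc(b,c)
round 3: derive anc(c,f) via R1 from anc(c,b), anc(b,f)
round 3: derive anc(i,e) via R1 from anc(i,a), anc(a,e)
round 3: derive anc(i,i) via R1 from anc(i,a), anc(a,i)

anc(i,c)  [via R1]
  anc(i,b)  [via R0]
    red(i,b)  [fact]
  anc(b,c)  [via R0]
    red(b,c)  [fact]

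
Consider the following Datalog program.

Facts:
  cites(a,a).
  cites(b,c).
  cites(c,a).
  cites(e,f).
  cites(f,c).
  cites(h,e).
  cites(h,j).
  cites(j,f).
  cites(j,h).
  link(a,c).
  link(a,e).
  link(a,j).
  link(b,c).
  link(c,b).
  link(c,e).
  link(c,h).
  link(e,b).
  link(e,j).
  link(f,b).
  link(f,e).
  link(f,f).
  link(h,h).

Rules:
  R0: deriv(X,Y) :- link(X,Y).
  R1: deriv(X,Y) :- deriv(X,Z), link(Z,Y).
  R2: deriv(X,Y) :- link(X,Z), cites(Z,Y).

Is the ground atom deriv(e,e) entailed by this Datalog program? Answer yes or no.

round 1: derive deriv(a,c) via R0 from link(a,c)
round 1: derive deriv(a,e) via R0 from link(a,e)
round 1: derive deriv(a,j) via R0 from link(a,j)
round 1: derive deriv(b,c) via R0 from link(b,c)
round 1: derive deriv(c,b) via R0 from link(c,b)
round 1: derive deriv(c,e) via R0 from link(c,e)
round 1: derive deriv(c,h) via R0 from link(c,h)
round 1: derive deriv(e,b) via R0 from link(e,b)
round 1: derive deriv(e,j) via R0 from link(e,j)
round 1: derive deriv(f,b) via R0 from link(f,b)
round 1: derive deriv(f,e) via R0 from link(f,e)
round 1: derive deriv(f,f) via R0 from link(f,f)
round 1: derive deriv(h,h) via R0 from link(h,h)
round 1: derive deriv(a,a) via R2 from link(a,c), cites(c,a)
round 1: derive deriv(a,f) via R2 from link(a,e), cites(e,f)
round 1: derive deriv(a,h) via R2 from link(a,j), cites(j,h)
round 1: derive deriv(b,a) via R2 from link(b,c), cites(c,a)
round 1: derive deriv(c,c) via R2 from link(c,b), cites(b,c)
round 1: derive deriv(c,f) via R2 from link(c,e), cites(e,f)
round 1: derive deriv(c,j) via R2 from link(c,h), cites(h,j)
round 1: derive deriv(e,c) via R2 from link(e,b), cites(b,c)
round 1: derive deriv(e,f) via R2 from link(e,j), cites(j,f)
round 1: derive deriv(e,h) via R2 from link(e,j), cites(j,h)
round 1: derive deriv(f,c) via R2 from link(f,b), cites(b,c)
round 1: derive deriv(h,e) via R2 from link(h,h), cites(h,e)
round 1: derive deriv(h,j) via R2 from link(h,h), cites(h,j)
round 2: derive deriv(a,b) via R1 from deriv(a,c), link(c,b)
round 2: derive deriv(b,b) via R1 from deriv(b,c), link(c,b)
round 2: derive deriv(b,e) via R1 from deriv(b,a), link(a,e)
round 2: derive deriv(b,h) via R1 from deriv(b,c), link(c,h)
round 2: derive deriv(b,j) via R1 from deriv(b,a), link(a,j)
round 2: derive deriv(e,e) via R1 from deriv(e,c), link(c,e)
round 2: derive deriv(f,h) via R1 from deriv(f,c), link(c,h)
round 2: derive deriv(f,j) via R1 from deriv(f,e), link(e,j)
round 2: derive deriv(h,b) via R1 from deriv(h,e), link(e,b)
round 3: derive deriv(h,c) via R1 from deriv(h,b), link(b,c)

yes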